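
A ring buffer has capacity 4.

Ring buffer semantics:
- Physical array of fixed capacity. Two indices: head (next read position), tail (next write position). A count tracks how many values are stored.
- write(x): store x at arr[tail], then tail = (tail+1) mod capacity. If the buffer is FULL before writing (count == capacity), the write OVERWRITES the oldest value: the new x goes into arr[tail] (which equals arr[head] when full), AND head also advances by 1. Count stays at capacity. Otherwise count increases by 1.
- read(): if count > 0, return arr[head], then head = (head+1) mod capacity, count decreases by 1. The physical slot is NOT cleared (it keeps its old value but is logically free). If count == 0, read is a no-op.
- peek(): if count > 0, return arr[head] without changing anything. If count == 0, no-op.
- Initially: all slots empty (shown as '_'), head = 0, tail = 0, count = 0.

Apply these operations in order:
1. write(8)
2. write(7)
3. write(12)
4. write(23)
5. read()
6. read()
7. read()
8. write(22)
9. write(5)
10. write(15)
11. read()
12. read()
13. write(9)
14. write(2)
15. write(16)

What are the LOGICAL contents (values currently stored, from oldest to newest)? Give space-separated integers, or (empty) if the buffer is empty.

After op 1 (write(8)): arr=[8 _ _ _] head=0 tail=1 count=1
After op 2 (write(7)): arr=[8 7 _ _] head=0 tail=2 count=2
After op 3 (write(12)): arr=[8 7 12 _] head=0 tail=3 count=3
After op 4 (write(23)): arr=[8 7 12 23] head=0 tail=0 count=4
After op 5 (read()): arr=[8 7 12 23] head=1 tail=0 count=3
After op 6 (read()): arr=[8 7 12 23] head=2 tail=0 count=2
After op 7 (read()): arr=[8 7 12 23] head=3 tail=0 count=1
After op 8 (write(22)): arr=[22 7 12 23] head=3 tail=1 count=2
After op 9 (write(5)): arr=[22 5 12 23] head=3 tail=2 count=3
After op 10 (write(15)): arr=[22 5 15 23] head=3 tail=3 count=4
After op 11 (read()): arr=[22 5 15 23] head=0 tail=3 count=3
After op 12 (read()): arr=[22 5 15 23] head=1 tail=3 count=2
After op 13 (write(9)): arr=[22 5 15 9] head=1 tail=0 count=3
After op 14 (write(2)): arr=[2 5 15 9] head=1 tail=1 count=4
After op 15 (write(16)): arr=[2 16 15 9] head=2 tail=2 count=4

Answer: 15 9 2 16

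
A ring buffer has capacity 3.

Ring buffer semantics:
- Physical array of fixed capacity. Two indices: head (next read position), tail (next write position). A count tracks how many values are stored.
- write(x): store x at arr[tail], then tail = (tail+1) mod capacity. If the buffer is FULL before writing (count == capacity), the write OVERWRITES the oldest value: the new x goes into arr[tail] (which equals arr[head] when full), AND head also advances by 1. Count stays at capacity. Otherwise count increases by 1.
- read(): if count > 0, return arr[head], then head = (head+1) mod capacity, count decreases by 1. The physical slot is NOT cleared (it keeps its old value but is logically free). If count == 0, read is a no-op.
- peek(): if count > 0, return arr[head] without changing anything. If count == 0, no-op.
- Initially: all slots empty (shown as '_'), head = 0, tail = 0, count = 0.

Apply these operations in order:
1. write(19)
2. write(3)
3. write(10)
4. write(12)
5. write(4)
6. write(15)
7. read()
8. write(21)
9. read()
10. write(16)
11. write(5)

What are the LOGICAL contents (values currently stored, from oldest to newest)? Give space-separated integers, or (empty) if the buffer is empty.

Answer: 21 16 5

Derivation:
After op 1 (write(19)): arr=[19 _ _] head=0 tail=1 count=1
After op 2 (write(3)): arr=[19 3 _] head=0 tail=2 count=2
After op 3 (write(10)): arr=[19 3 10] head=0 tail=0 count=3
After op 4 (write(12)): arr=[12 3 10] head=1 tail=1 count=3
After op 5 (write(4)): arr=[12 4 10] head=2 tail=2 count=3
After op 6 (write(15)): arr=[12 4 15] head=0 tail=0 count=3
After op 7 (read()): arr=[12 4 15] head=1 tail=0 count=2
After op 8 (write(21)): arr=[21 4 15] head=1 tail=1 count=3
After op 9 (read()): arr=[21 4 15] head=2 tail=1 count=2
After op 10 (write(16)): arr=[21 16 15] head=2 tail=2 count=3
After op 11 (write(5)): arr=[21 16 5] head=0 tail=0 count=3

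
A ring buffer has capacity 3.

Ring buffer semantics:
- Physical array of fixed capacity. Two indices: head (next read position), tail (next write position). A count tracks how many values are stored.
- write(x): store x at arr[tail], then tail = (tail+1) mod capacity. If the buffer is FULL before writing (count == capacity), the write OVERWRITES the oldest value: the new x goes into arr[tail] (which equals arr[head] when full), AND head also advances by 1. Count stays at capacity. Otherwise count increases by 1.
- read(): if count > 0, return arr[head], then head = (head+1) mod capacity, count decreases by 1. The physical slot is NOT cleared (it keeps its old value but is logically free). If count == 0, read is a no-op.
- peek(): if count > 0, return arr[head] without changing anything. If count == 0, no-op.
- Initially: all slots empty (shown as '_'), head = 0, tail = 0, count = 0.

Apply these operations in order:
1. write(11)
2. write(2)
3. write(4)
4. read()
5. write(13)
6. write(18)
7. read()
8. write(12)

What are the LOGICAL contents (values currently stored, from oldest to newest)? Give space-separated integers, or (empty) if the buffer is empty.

Answer: 13 18 12

Derivation:
After op 1 (write(11)): arr=[11 _ _] head=0 tail=1 count=1
After op 2 (write(2)): arr=[11 2 _] head=0 tail=2 count=2
After op 3 (write(4)): arr=[11 2 4] head=0 tail=0 count=3
After op 4 (read()): arr=[11 2 4] head=1 tail=0 count=2
After op 5 (write(13)): arr=[13 2 4] head=1 tail=1 count=3
After op 6 (write(18)): arr=[13 18 4] head=2 tail=2 count=3
After op 7 (read()): arr=[13 18 4] head=0 tail=2 count=2
After op 8 (write(12)): arr=[13 18 12] head=0 tail=0 count=3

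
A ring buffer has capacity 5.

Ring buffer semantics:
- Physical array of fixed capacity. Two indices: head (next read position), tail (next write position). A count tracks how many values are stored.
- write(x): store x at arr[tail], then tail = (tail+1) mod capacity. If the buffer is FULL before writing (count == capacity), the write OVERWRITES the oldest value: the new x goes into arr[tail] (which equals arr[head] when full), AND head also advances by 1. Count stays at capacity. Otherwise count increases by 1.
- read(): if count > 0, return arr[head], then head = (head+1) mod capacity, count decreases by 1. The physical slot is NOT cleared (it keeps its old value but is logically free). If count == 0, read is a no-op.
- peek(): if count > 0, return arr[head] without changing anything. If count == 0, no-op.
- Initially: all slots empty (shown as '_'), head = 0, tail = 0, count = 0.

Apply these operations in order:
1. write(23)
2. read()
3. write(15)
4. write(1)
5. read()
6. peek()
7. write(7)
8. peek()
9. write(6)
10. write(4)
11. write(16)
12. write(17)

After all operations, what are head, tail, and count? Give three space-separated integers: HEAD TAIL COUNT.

After op 1 (write(23)): arr=[23 _ _ _ _] head=0 tail=1 count=1
After op 2 (read()): arr=[23 _ _ _ _] head=1 tail=1 count=0
After op 3 (write(15)): arr=[23 15 _ _ _] head=1 tail=2 count=1
After op 4 (write(1)): arr=[23 15 1 _ _] head=1 tail=3 count=2
After op 5 (read()): arr=[23 15 1 _ _] head=2 tail=3 count=1
After op 6 (peek()): arr=[23 15 1 _ _] head=2 tail=3 count=1
After op 7 (write(7)): arr=[23 15 1 7 _] head=2 tail=4 count=2
After op 8 (peek()): arr=[23 15 1 7 _] head=2 tail=4 count=2
After op 9 (write(6)): arr=[23 15 1 7 6] head=2 tail=0 count=3
After op 10 (write(4)): arr=[4 15 1 7 6] head=2 tail=1 count=4
After op 11 (write(16)): arr=[4 16 1 7 6] head=2 tail=2 count=5
After op 12 (write(17)): arr=[4 16 17 7 6] head=3 tail=3 count=5

Answer: 3 3 5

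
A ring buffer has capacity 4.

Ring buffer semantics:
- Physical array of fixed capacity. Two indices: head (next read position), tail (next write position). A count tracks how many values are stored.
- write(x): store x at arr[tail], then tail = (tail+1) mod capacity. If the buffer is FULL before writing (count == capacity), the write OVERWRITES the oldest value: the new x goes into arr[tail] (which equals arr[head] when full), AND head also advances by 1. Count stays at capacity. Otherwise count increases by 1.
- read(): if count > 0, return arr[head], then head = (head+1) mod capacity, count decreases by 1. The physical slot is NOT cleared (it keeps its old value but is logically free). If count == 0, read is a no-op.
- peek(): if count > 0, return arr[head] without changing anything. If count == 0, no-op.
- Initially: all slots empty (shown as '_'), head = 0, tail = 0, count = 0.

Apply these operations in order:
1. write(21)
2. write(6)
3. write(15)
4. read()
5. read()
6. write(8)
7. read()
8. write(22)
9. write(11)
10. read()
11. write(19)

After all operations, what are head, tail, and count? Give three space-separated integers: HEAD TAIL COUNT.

Answer: 0 3 3

Derivation:
After op 1 (write(21)): arr=[21 _ _ _] head=0 tail=1 count=1
After op 2 (write(6)): arr=[21 6 _ _] head=0 tail=2 count=2
After op 3 (write(15)): arr=[21 6 15 _] head=0 tail=3 count=3
After op 4 (read()): arr=[21 6 15 _] head=1 tail=3 count=2
After op 5 (read()): arr=[21 6 15 _] head=2 tail=3 count=1
After op 6 (write(8)): arr=[21 6 15 8] head=2 tail=0 count=2
After op 7 (read()): arr=[21 6 15 8] head=3 tail=0 count=1
After op 8 (write(22)): arr=[22 6 15 8] head=3 tail=1 count=2
After op 9 (write(11)): arr=[22 11 15 8] head=3 tail=2 count=3
After op 10 (read()): arr=[22 11 15 8] head=0 tail=2 count=2
After op 11 (write(19)): arr=[22 11 19 8] head=0 tail=3 count=3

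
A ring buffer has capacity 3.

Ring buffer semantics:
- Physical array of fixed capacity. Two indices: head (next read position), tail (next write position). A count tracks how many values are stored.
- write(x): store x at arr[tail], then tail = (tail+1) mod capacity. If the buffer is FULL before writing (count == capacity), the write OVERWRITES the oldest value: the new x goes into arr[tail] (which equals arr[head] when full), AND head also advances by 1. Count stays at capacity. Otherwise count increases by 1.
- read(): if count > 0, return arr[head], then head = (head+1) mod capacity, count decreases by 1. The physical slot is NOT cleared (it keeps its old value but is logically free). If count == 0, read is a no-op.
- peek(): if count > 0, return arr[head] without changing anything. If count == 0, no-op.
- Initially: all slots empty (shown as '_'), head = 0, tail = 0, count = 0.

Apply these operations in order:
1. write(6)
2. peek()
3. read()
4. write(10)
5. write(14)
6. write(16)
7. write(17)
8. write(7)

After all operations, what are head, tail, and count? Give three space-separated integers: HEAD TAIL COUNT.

After op 1 (write(6)): arr=[6 _ _] head=0 tail=1 count=1
After op 2 (peek()): arr=[6 _ _] head=0 tail=1 count=1
After op 3 (read()): arr=[6 _ _] head=1 tail=1 count=0
After op 4 (write(10)): arr=[6 10 _] head=1 tail=2 count=1
After op 5 (write(14)): arr=[6 10 14] head=1 tail=0 count=2
After op 6 (write(16)): arr=[16 10 14] head=1 tail=1 count=3
After op 7 (write(17)): arr=[16 17 14] head=2 tail=2 count=3
After op 8 (write(7)): arr=[16 17 7] head=0 tail=0 count=3

Answer: 0 0 3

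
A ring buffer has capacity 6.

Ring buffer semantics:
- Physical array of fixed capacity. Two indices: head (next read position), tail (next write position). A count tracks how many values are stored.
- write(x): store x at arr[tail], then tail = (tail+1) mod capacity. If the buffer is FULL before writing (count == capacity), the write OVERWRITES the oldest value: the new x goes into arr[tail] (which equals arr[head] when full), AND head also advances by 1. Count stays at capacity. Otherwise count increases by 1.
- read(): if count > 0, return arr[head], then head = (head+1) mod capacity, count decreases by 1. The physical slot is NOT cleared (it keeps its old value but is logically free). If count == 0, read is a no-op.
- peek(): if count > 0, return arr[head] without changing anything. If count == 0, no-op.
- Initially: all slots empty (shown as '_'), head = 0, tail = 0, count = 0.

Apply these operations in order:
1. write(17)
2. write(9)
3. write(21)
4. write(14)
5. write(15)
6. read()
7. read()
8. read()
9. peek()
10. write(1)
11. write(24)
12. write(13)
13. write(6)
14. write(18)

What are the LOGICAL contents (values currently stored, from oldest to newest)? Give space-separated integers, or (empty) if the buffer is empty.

After op 1 (write(17)): arr=[17 _ _ _ _ _] head=0 tail=1 count=1
After op 2 (write(9)): arr=[17 9 _ _ _ _] head=0 tail=2 count=2
After op 3 (write(21)): arr=[17 9 21 _ _ _] head=0 tail=3 count=3
After op 4 (write(14)): arr=[17 9 21 14 _ _] head=0 tail=4 count=4
After op 5 (write(15)): arr=[17 9 21 14 15 _] head=0 tail=5 count=5
After op 6 (read()): arr=[17 9 21 14 15 _] head=1 tail=5 count=4
After op 7 (read()): arr=[17 9 21 14 15 _] head=2 tail=5 count=3
After op 8 (read()): arr=[17 9 21 14 15 _] head=3 tail=5 count=2
After op 9 (peek()): arr=[17 9 21 14 15 _] head=3 tail=5 count=2
After op 10 (write(1)): arr=[17 9 21 14 15 1] head=3 tail=0 count=3
After op 11 (write(24)): arr=[24 9 21 14 15 1] head=3 tail=1 count=4
After op 12 (write(13)): arr=[24 13 21 14 15 1] head=3 tail=2 count=5
After op 13 (write(6)): arr=[24 13 6 14 15 1] head=3 tail=3 count=6
After op 14 (write(18)): arr=[24 13 6 18 15 1] head=4 tail=4 count=6

Answer: 15 1 24 13 6 18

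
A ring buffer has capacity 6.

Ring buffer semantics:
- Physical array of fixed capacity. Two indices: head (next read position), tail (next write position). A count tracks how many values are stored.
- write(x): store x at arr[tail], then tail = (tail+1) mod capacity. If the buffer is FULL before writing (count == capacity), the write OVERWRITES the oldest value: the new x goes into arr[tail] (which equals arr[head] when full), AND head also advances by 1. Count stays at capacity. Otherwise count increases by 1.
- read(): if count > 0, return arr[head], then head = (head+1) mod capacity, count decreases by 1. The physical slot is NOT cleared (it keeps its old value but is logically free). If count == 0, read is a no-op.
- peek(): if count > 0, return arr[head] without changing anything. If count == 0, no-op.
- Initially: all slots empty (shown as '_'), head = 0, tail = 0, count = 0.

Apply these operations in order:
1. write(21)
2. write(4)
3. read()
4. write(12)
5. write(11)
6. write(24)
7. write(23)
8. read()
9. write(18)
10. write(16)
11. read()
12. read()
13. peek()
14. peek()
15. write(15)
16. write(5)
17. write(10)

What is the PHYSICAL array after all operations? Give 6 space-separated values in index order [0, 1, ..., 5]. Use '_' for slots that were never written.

After op 1 (write(21)): arr=[21 _ _ _ _ _] head=0 tail=1 count=1
After op 2 (write(4)): arr=[21 4 _ _ _ _] head=0 tail=2 count=2
After op 3 (read()): arr=[21 4 _ _ _ _] head=1 tail=2 count=1
After op 4 (write(12)): arr=[21 4 12 _ _ _] head=1 tail=3 count=2
After op 5 (write(11)): arr=[21 4 12 11 _ _] head=1 tail=4 count=3
After op 6 (write(24)): arr=[21 4 12 11 24 _] head=1 tail=5 count=4
After op 7 (write(23)): arr=[21 4 12 11 24 23] head=1 tail=0 count=5
After op 8 (read()): arr=[21 4 12 11 24 23] head=2 tail=0 count=4
After op 9 (write(18)): arr=[18 4 12 11 24 23] head=2 tail=1 count=5
After op 10 (write(16)): arr=[18 16 12 11 24 23] head=2 tail=2 count=6
After op 11 (read()): arr=[18 16 12 11 24 23] head=3 tail=2 count=5
After op 12 (read()): arr=[18 16 12 11 24 23] head=4 tail=2 count=4
After op 13 (peek()): arr=[18 16 12 11 24 23] head=4 tail=2 count=4
After op 14 (peek()): arr=[18 16 12 11 24 23] head=4 tail=2 count=4
After op 15 (write(15)): arr=[18 16 15 11 24 23] head=4 tail=3 count=5
After op 16 (write(5)): arr=[18 16 15 5 24 23] head=4 tail=4 count=6
After op 17 (write(10)): arr=[18 16 15 5 10 23] head=5 tail=5 count=6

Answer: 18 16 15 5 10 23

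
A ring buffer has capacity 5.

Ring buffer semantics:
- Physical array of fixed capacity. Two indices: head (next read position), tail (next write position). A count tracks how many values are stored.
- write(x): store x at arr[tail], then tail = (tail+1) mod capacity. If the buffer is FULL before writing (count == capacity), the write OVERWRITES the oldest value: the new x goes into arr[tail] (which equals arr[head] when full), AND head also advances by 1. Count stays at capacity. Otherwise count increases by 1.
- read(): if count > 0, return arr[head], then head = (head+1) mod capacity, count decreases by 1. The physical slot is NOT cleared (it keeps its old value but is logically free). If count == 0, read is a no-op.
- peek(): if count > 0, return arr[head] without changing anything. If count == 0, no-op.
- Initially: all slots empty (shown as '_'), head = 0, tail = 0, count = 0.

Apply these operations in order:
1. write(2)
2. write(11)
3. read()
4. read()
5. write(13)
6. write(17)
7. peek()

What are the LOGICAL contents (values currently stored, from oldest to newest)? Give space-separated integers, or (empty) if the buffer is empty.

After op 1 (write(2)): arr=[2 _ _ _ _] head=0 tail=1 count=1
After op 2 (write(11)): arr=[2 11 _ _ _] head=0 tail=2 count=2
After op 3 (read()): arr=[2 11 _ _ _] head=1 tail=2 count=1
After op 4 (read()): arr=[2 11 _ _ _] head=2 tail=2 count=0
After op 5 (write(13)): arr=[2 11 13 _ _] head=2 tail=3 count=1
After op 6 (write(17)): arr=[2 11 13 17 _] head=2 tail=4 count=2
After op 7 (peek()): arr=[2 11 13 17 _] head=2 tail=4 count=2

Answer: 13 17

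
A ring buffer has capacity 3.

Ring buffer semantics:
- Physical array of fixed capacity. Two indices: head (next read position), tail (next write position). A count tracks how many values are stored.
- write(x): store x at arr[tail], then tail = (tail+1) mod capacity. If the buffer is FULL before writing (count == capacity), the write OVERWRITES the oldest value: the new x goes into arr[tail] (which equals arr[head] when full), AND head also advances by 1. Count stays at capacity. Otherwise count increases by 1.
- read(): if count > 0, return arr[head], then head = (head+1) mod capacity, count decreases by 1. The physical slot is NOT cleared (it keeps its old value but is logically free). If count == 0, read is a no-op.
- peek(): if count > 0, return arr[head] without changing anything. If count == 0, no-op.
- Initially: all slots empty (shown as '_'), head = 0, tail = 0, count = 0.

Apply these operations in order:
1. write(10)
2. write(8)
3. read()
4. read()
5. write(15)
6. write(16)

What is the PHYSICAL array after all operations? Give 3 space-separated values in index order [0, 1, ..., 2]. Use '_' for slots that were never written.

Answer: 16 8 15

Derivation:
After op 1 (write(10)): arr=[10 _ _] head=0 tail=1 count=1
After op 2 (write(8)): arr=[10 8 _] head=0 tail=2 count=2
After op 3 (read()): arr=[10 8 _] head=1 tail=2 count=1
After op 4 (read()): arr=[10 8 _] head=2 tail=2 count=0
After op 5 (write(15)): arr=[10 8 15] head=2 tail=0 count=1
After op 6 (write(16)): arr=[16 8 15] head=2 tail=1 count=2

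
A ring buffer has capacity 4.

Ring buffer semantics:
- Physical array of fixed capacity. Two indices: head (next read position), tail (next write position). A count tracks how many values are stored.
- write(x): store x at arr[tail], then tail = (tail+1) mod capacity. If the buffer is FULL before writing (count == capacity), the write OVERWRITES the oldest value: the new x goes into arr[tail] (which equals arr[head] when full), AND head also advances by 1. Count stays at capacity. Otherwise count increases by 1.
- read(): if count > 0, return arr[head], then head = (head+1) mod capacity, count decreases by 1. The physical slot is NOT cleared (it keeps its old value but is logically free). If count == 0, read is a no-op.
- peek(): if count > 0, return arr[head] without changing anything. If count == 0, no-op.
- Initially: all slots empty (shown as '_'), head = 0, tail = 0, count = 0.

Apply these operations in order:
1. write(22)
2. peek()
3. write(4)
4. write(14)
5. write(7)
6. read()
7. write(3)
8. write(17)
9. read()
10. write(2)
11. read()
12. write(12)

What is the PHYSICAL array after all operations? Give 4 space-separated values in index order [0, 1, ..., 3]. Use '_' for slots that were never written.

Answer: 3 17 2 12

Derivation:
After op 1 (write(22)): arr=[22 _ _ _] head=0 tail=1 count=1
After op 2 (peek()): arr=[22 _ _ _] head=0 tail=1 count=1
After op 3 (write(4)): arr=[22 4 _ _] head=0 tail=2 count=2
After op 4 (write(14)): arr=[22 4 14 _] head=0 tail=3 count=3
After op 5 (write(7)): arr=[22 4 14 7] head=0 tail=0 count=4
After op 6 (read()): arr=[22 4 14 7] head=1 tail=0 count=3
After op 7 (write(3)): arr=[3 4 14 7] head=1 tail=1 count=4
After op 8 (write(17)): arr=[3 17 14 7] head=2 tail=2 count=4
After op 9 (read()): arr=[3 17 14 7] head=3 tail=2 count=3
After op 10 (write(2)): arr=[3 17 2 7] head=3 tail=3 count=4
After op 11 (read()): arr=[3 17 2 7] head=0 tail=3 count=3
After op 12 (write(12)): arr=[3 17 2 12] head=0 tail=0 count=4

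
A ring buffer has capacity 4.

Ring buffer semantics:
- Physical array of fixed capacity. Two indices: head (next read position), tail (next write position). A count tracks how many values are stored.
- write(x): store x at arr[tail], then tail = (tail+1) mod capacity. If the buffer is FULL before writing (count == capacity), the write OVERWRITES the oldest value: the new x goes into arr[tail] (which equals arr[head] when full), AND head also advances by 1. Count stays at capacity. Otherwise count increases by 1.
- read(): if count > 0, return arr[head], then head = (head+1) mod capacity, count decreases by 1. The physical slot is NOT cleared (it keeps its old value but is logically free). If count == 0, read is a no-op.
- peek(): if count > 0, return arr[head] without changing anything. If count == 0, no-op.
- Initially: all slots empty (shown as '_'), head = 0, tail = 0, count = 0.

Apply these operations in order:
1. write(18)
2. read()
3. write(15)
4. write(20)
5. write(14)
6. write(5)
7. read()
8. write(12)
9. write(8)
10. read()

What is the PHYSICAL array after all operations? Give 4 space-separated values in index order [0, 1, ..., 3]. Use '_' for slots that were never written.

After op 1 (write(18)): arr=[18 _ _ _] head=0 tail=1 count=1
After op 2 (read()): arr=[18 _ _ _] head=1 tail=1 count=0
After op 3 (write(15)): arr=[18 15 _ _] head=1 tail=2 count=1
After op 4 (write(20)): arr=[18 15 20 _] head=1 tail=3 count=2
After op 5 (write(14)): arr=[18 15 20 14] head=1 tail=0 count=3
After op 6 (write(5)): arr=[5 15 20 14] head=1 tail=1 count=4
After op 7 (read()): arr=[5 15 20 14] head=2 tail=1 count=3
After op 8 (write(12)): arr=[5 12 20 14] head=2 tail=2 count=4
After op 9 (write(8)): arr=[5 12 8 14] head=3 tail=3 count=4
After op 10 (read()): arr=[5 12 8 14] head=0 tail=3 count=3

Answer: 5 12 8 14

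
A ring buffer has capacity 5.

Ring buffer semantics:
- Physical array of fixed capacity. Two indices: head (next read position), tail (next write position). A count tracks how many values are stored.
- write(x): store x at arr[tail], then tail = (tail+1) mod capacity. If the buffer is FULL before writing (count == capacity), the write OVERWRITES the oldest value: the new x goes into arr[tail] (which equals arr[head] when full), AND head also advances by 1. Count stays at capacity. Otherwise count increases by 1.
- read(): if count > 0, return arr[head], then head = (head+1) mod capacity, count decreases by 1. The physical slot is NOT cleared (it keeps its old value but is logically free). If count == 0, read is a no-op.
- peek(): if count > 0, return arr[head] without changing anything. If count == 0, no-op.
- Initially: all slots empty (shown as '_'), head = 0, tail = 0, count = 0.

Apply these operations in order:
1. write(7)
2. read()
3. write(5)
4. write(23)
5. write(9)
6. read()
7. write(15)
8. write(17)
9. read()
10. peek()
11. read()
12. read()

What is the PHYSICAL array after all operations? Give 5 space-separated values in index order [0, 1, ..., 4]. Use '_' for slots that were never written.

Answer: 17 5 23 9 15

Derivation:
After op 1 (write(7)): arr=[7 _ _ _ _] head=0 tail=1 count=1
After op 2 (read()): arr=[7 _ _ _ _] head=1 tail=1 count=0
After op 3 (write(5)): arr=[7 5 _ _ _] head=1 tail=2 count=1
After op 4 (write(23)): arr=[7 5 23 _ _] head=1 tail=3 count=2
After op 5 (write(9)): arr=[7 5 23 9 _] head=1 tail=4 count=3
After op 6 (read()): arr=[7 5 23 9 _] head=2 tail=4 count=2
After op 7 (write(15)): arr=[7 5 23 9 15] head=2 tail=0 count=3
After op 8 (write(17)): arr=[17 5 23 9 15] head=2 tail=1 count=4
After op 9 (read()): arr=[17 5 23 9 15] head=3 tail=1 count=3
After op 10 (peek()): arr=[17 5 23 9 15] head=3 tail=1 count=3
After op 11 (read()): arr=[17 5 23 9 15] head=4 tail=1 count=2
After op 12 (read()): arr=[17 5 23 9 15] head=0 tail=1 count=1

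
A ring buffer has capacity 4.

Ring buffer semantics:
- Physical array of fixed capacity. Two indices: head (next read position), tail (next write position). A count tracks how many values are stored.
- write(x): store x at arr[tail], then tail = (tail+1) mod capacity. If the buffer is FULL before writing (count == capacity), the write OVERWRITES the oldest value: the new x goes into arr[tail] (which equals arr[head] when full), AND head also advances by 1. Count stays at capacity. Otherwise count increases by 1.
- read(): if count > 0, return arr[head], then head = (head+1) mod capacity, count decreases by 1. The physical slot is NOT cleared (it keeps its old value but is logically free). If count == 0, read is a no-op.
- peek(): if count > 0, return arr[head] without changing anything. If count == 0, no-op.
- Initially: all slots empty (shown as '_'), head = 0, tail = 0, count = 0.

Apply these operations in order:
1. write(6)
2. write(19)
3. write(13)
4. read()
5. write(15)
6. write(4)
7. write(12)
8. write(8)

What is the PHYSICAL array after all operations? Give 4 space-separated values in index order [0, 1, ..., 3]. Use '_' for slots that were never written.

After op 1 (write(6)): arr=[6 _ _ _] head=0 tail=1 count=1
After op 2 (write(19)): arr=[6 19 _ _] head=0 tail=2 count=2
After op 3 (write(13)): arr=[6 19 13 _] head=0 tail=3 count=3
After op 4 (read()): arr=[6 19 13 _] head=1 tail=3 count=2
After op 5 (write(15)): arr=[6 19 13 15] head=1 tail=0 count=3
After op 6 (write(4)): arr=[4 19 13 15] head=1 tail=1 count=4
After op 7 (write(12)): arr=[4 12 13 15] head=2 tail=2 count=4
After op 8 (write(8)): arr=[4 12 8 15] head=3 tail=3 count=4

Answer: 4 12 8 15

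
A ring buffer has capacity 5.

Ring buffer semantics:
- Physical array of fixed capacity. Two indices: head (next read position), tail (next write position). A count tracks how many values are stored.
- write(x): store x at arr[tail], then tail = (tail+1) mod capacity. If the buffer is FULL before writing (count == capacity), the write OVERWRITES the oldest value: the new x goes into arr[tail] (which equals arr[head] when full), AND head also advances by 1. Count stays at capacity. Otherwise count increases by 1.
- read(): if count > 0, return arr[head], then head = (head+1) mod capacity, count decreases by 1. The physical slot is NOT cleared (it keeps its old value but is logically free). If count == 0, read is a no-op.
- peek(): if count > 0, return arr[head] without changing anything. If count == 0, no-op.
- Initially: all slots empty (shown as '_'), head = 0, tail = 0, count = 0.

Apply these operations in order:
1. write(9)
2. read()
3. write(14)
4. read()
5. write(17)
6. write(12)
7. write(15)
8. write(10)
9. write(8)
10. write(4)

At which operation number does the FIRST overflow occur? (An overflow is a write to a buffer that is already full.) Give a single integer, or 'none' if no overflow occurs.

Answer: 10

Derivation:
After op 1 (write(9)): arr=[9 _ _ _ _] head=0 tail=1 count=1
After op 2 (read()): arr=[9 _ _ _ _] head=1 tail=1 count=0
After op 3 (write(14)): arr=[9 14 _ _ _] head=1 tail=2 count=1
After op 4 (read()): arr=[9 14 _ _ _] head=2 tail=2 count=0
After op 5 (write(17)): arr=[9 14 17 _ _] head=2 tail=3 count=1
After op 6 (write(12)): arr=[9 14 17 12 _] head=2 tail=4 count=2
After op 7 (write(15)): arr=[9 14 17 12 15] head=2 tail=0 count=3
After op 8 (write(10)): arr=[10 14 17 12 15] head=2 tail=1 count=4
After op 9 (write(8)): arr=[10 8 17 12 15] head=2 tail=2 count=5
After op 10 (write(4)): arr=[10 8 4 12 15] head=3 tail=3 count=5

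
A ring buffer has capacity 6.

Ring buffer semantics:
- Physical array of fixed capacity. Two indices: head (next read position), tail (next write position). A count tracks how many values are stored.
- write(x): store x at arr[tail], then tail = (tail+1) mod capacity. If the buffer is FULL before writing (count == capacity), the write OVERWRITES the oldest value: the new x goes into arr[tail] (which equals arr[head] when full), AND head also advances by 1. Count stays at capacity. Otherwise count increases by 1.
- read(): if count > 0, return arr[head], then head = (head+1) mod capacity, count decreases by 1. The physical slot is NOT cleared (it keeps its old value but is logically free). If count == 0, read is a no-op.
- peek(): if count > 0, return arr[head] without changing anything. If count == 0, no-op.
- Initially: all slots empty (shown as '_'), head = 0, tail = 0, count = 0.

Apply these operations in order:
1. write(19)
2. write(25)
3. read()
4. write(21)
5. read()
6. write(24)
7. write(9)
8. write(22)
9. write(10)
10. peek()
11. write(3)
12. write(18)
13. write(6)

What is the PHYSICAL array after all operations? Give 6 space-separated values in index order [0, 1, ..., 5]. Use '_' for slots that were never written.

After op 1 (write(19)): arr=[19 _ _ _ _ _] head=0 tail=1 count=1
After op 2 (write(25)): arr=[19 25 _ _ _ _] head=0 tail=2 count=2
After op 3 (read()): arr=[19 25 _ _ _ _] head=1 tail=2 count=1
After op 4 (write(21)): arr=[19 25 21 _ _ _] head=1 tail=3 count=2
After op 5 (read()): arr=[19 25 21 _ _ _] head=2 tail=3 count=1
After op 6 (write(24)): arr=[19 25 21 24 _ _] head=2 tail=4 count=2
After op 7 (write(9)): arr=[19 25 21 24 9 _] head=2 tail=5 count=3
After op 8 (write(22)): arr=[19 25 21 24 9 22] head=2 tail=0 count=4
After op 9 (write(10)): arr=[10 25 21 24 9 22] head=2 tail=1 count=5
After op 10 (peek()): arr=[10 25 21 24 9 22] head=2 tail=1 count=5
After op 11 (write(3)): arr=[10 3 21 24 9 22] head=2 tail=2 count=6
After op 12 (write(18)): arr=[10 3 18 24 9 22] head=3 tail=3 count=6
After op 13 (write(6)): arr=[10 3 18 6 9 22] head=4 tail=4 count=6

Answer: 10 3 18 6 9 22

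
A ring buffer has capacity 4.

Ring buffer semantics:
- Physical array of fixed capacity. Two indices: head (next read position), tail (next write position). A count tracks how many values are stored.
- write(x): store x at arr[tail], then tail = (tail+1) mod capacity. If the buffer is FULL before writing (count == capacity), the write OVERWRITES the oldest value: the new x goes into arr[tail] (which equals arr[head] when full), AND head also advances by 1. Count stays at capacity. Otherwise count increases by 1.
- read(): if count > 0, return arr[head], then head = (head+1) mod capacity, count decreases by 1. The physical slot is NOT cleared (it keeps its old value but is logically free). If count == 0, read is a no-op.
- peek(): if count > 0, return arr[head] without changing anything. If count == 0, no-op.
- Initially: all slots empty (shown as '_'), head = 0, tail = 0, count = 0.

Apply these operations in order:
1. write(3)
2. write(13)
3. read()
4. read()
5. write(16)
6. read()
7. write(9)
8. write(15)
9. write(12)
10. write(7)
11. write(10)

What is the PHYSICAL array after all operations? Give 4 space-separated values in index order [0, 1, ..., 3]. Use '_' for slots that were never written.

After op 1 (write(3)): arr=[3 _ _ _] head=0 tail=1 count=1
After op 2 (write(13)): arr=[3 13 _ _] head=0 tail=2 count=2
After op 3 (read()): arr=[3 13 _ _] head=1 tail=2 count=1
After op 4 (read()): arr=[3 13 _ _] head=2 tail=2 count=0
After op 5 (write(16)): arr=[3 13 16 _] head=2 tail=3 count=1
After op 6 (read()): arr=[3 13 16 _] head=3 tail=3 count=0
After op 7 (write(9)): arr=[3 13 16 9] head=3 tail=0 count=1
After op 8 (write(15)): arr=[15 13 16 9] head=3 tail=1 count=2
After op 9 (write(12)): arr=[15 12 16 9] head=3 tail=2 count=3
After op 10 (write(7)): arr=[15 12 7 9] head=3 tail=3 count=4
After op 11 (write(10)): arr=[15 12 7 10] head=0 tail=0 count=4

Answer: 15 12 7 10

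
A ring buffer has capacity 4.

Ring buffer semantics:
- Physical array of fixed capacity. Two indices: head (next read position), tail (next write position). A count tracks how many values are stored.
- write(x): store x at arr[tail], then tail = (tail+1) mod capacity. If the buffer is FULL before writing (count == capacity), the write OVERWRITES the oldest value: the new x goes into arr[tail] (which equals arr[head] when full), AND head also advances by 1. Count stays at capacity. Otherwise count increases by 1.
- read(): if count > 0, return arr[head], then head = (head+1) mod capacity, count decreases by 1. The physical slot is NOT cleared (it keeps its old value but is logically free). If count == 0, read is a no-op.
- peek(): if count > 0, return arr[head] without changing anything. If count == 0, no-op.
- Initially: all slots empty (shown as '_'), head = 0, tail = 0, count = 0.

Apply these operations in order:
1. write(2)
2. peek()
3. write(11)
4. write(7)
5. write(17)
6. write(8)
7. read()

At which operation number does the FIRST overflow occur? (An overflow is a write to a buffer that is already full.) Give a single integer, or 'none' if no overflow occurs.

Answer: 6

Derivation:
After op 1 (write(2)): arr=[2 _ _ _] head=0 tail=1 count=1
After op 2 (peek()): arr=[2 _ _ _] head=0 tail=1 count=1
After op 3 (write(11)): arr=[2 11 _ _] head=0 tail=2 count=2
After op 4 (write(7)): arr=[2 11 7 _] head=0 tail=3 count=3
After op 5 (write(17)): arr=[2 11 7 17] head=0 tail=0 count=4
After op 6 (write(8)): arr=[8 11 7 17] head=1 tail=1 count=4
After op 7 (read()): arr=[8 11 7 17] head=2 tail=1 count=3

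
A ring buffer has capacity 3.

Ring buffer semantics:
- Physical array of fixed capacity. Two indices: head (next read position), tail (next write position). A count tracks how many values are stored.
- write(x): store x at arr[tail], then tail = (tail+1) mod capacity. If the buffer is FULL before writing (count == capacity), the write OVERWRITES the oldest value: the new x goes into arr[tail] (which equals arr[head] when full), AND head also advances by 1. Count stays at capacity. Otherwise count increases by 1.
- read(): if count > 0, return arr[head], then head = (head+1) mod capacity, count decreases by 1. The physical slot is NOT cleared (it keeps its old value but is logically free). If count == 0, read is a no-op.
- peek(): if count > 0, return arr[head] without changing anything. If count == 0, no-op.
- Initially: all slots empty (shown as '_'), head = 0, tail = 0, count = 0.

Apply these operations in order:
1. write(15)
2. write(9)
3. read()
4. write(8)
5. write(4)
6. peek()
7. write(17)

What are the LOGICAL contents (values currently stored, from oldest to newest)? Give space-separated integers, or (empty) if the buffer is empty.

After op 1 (write(15)): arr=[15 _ _] head=0 tail=1 count=1
After op 2 (write(9)): arr=[15 9 _] head=0 tail=2 count=2
After op 3 (read()): arr=[15 9 _] head=1 tail=2 count=1
After op 4 (write(8)): arr=[15 9 8] head=1 tail=0 count=2
After op 5 (write(4)): arr=[4 9 8] head=1 tail=1 count=3
After op 6 (peek()): arr=[4 9 8] head=1 tail=1 count=3
After op 7 (write(17)): arr=[4 17 8] head=2 tail=2 count=3

Answer: 8 4 17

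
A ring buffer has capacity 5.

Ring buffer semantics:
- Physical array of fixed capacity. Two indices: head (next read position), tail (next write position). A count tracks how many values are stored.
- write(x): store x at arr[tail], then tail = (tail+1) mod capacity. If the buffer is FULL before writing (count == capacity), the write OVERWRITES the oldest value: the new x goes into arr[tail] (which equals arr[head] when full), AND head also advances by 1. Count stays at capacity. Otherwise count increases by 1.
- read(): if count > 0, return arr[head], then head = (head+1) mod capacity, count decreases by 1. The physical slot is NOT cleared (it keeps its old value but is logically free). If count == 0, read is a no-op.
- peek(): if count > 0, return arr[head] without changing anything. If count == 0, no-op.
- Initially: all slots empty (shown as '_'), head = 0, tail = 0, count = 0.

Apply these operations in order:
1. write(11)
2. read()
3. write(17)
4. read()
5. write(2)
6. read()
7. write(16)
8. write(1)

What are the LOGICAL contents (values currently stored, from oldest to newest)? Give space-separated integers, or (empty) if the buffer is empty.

Answer: 16 1

Derivation:
After op 1 (write(11)): arr=[11 _ _ _ _] head=0 tail=1 count=1
After op 2 (read()): arr=[11 _ _ _ _] head=1 tail=1 count=0
After op 3 (write(17)): arr=[11 17 _ _ _] head=1 tail=2 count=1
After op 4 (read()): arr=[11 17 _ _ _] head=2 tail=2 count=0
After op 5 (write(2)): arr=[11 17 2 _ _] head=2 tail=3 count=1
After op 6 (read()): arr=[11 17 2 _ _] head=3 tail=3 count=0
After op 7 (write(16)): arr=[11 17 2 16 _] head=3 tail=4 count=1
After op 8 (write(1)): arr=[11 17 2 16 1] head=3 tail=0 count=2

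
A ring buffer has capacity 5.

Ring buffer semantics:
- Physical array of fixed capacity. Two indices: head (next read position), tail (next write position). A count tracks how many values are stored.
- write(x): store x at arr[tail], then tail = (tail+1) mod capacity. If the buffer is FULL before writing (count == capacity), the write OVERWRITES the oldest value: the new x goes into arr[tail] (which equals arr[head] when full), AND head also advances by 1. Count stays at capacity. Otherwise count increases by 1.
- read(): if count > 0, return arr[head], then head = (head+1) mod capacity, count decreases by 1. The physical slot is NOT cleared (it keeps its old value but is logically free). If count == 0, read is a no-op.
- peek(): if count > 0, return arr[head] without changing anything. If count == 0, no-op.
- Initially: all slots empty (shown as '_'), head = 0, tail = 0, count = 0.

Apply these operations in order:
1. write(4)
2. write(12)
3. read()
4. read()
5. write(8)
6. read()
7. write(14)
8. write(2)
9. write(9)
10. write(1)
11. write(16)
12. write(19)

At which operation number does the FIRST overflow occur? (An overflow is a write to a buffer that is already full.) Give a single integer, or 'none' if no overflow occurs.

Answer: 12

Derivation:
After op 1 (write(4)): arr=[4 _ _ _ _] head=0 tail=1 count=1
After op 2 (write(12)): arr=[4 12 _ _ _] head=0 tail=2 count=2
After op 3 (read()): arr=[4 12 _ _ _] head=1 tail=2 count=1
After op 4 (read()): arr=[4 12 _ _ _] head=2 tail=2 count=0
After op 5 (write(8)): arr=[4 12 8 _ _] head=2 tail=3 count=1
After op 6 (read()): arr=[4 12 8 _ _] head=3 tail=3 count=0
After op 7 (write(14)): arr=[4 12 8 14 _] head=3 tail=4 count=1
After op 8 (write(2)): arr=[4 12 8 14 2] head=3 tail=0 count=2
After op 9 (write(9)): arr=[9 12 8 14 2] head=3 tail=1 count=3
After op 10 (write(1)): arr=[9 1 8 14 2] head=3 tail=2 count=4
After op 11 (write(16)): arr=[9 1 16 14 2] head=3 tail=3 count=5
After op 12 (write(19)): arr=[9 1 16 19 2] head=4 tail=4 count=5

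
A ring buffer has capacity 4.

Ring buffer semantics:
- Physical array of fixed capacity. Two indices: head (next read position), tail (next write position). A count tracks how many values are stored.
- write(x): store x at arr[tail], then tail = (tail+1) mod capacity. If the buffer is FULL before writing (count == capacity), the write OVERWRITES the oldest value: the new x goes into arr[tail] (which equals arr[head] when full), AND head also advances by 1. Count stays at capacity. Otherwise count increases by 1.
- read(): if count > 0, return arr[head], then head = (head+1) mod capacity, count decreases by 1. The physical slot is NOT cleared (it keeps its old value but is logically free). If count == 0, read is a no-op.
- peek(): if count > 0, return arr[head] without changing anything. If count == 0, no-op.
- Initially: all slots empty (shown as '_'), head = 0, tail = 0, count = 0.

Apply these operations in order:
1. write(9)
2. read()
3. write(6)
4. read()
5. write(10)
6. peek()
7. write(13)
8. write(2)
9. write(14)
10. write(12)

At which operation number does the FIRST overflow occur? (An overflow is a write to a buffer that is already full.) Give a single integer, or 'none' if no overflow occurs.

Answer: 10

Derivation:
After op 1 (write(9)): arr=[9 _ _ _] head=0 tail=1 count=1
After op 2 (read()): arr=[9 _ _ _] head=1 tail=1 count=0
After op 3 (write(6)): arr=[9 6 _ _] head=1 tail=2 count=1
After op 4 (read()): arr=[9 6 _ _] head=2 tail=2 count=0
After op 5 (write(10)): arr=[9 6 10 _] head=2 tail=3 count=1
After op 6 (peek()): arr=[9 6 10 _] head=2 tail=3 count=1
After op 7 (write(13)): arr=[9 6 10 13] head=2 tail=0 count=2
After op 8 (write(2)): arr=[2 6 10 13] head=2 tail=1 count=3
After op 9 (write(14)): arr=[2 14 10 13] head=2 tail=2 count=4
After op 10 (write(12)): arr=[2 14 12 13] head=3 tail=3 count=4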